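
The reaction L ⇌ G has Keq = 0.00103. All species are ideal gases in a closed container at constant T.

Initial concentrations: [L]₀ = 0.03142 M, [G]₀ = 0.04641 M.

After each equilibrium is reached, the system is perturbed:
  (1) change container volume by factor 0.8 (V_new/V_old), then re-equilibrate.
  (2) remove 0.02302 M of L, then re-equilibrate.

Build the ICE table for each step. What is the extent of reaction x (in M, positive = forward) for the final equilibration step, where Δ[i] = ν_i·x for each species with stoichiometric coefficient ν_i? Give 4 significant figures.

Q₀ = 1.477 vs Keq = 0.00103 ⇒ Q>K, reverse
Step 1:
                   L          G
  I          0.03142    0.04641
  C          0.04633   -0.04633
  E          0.07775 8.0082e-05
  solve Keq expr → x = -0.04633; check Q = 0.00103
Then change container volume by factor 0.8 (V_new/V_old).
Step 2:
                   L          G
  I          0.09719 1.0010e-04
  C                0          0
  E          0.09719 1.0010e-04
  solve Keq expr → x = 0; check Q = 0.00103
Then remove 0.02302 M of L.
Step 3:
                   L          G
  I          0.07417 1.0010e-04
  C       2.3686e-05 -2.3686e-05
  E          0.07419 7.6417e-05
  solve Keq expr → x = -2.3686e-05; check Q = 0.00103

x = -2.3686e-05 M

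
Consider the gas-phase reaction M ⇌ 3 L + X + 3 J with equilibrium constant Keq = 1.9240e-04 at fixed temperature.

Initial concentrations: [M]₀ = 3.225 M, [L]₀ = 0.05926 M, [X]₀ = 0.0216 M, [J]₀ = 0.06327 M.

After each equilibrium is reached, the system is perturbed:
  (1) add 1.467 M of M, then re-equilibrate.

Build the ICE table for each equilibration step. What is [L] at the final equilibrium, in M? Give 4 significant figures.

Q₀ = 3.5302e-10 vs Keq = 1.9240e-04 ⇒ Q<K, forward
Step 1:
                  M         L         X         J
  I           3.225   0.05926    0.0216   0.06327
  C         -0.1145    0.3435    0.1145    0.3435
  E           3.111    0.4028    0.1361    0.4068
  solve Keq expr → x = 0.1145; check Q = 1.9240e-04
Then add 1.467 M of M.
Step 2:
                  M         L         X         J
  I           4.578    0.4028    0.1361    0.4068
  C       -0.007632    0.0229  0.007632    0.0229
  E            4.57    0.4257    0.1437    0.4297
  solve Keq expr → x = 0.007632; check Q = 1.9240e-04

[L]_eq = 0.4257 M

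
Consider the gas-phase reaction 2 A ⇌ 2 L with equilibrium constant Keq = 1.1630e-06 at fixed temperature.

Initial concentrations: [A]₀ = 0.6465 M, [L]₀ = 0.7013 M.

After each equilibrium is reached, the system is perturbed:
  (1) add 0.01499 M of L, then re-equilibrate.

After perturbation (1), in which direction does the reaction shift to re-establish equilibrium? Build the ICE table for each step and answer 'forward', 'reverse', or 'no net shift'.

Q₀ = 1.177 vs Keq = 1.1630e-06 ⇒ Q>K, reverse
Step 1:
                    A           L
  Initial      0.6465      0.7013
  Change       0.6998     -0.6998
  Equil         1.346    0.001452
  solve Keq expr → x = -0.3499; check Q = 1.1630e-06
Then add 0.01499 M of L.
Step 2:
                    A           L
  Initial       1.346     0.01644
  Change      0.01497    -0.01497
  Equil         1.361    0.001468
  solve Keq expr → x = -0.007487; check Q = 1.1630e-06

Direction: reverse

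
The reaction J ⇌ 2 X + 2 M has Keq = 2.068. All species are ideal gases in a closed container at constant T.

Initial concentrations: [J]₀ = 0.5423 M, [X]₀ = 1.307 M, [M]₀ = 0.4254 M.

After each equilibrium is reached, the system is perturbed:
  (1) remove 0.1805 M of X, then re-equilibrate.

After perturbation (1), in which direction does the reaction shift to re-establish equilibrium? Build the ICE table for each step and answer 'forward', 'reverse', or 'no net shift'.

Q₀ = 0.57 vs Keq = 2.068 ⇒ Q<K, forward
Step 1:
                  J         X         M
  init       0.5423     1.307    0.4254
  Δ         -0.1026    0.2052    0.2052
  eq         0.4397     1.512    0.6306
  solve Keq expr → x = 0.1026; check Q = 2.068
Then remove 0.1805 M of X.
Step 2:
                  J         X         M
  init       0.4397     1.332    0.6306
  Δ        -0.02227   0.04453   0.04453
  eq         0.4174     1.376    0.6751
  solve Keq expr → x = 0.02227; check Q = 2.068

Direction: forward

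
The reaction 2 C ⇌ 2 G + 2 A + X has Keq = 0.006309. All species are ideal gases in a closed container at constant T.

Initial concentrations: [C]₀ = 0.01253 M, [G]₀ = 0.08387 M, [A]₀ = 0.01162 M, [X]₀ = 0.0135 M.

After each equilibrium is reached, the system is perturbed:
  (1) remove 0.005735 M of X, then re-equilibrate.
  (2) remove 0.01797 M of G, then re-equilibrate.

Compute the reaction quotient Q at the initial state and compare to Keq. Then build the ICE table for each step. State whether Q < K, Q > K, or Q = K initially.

Q₀ = 8.1669e-05; Q < K (proceeds forward)

Q₀ = 8.1669e-05 vs Keq = 0.006309 ⇒ Q<K, forward
Step 1:
                   C          G          A          X
  I          0.01253    0.08387    0.01162     0.0135
  C        -0.009239   0.009239   0.009239   0.004619
  E         0.003291    0.09311    0.02086    0.01812
  solve Keq expr → x = 0.004619; check Q = 0.006309
Then remove 0.005735 M of X.
Step 2:
                   C          G          A          X
  I         0.003291    0.09311    0.02086    0.01238
  C       -4.6878e-04 4.6878e-04 4.6878e-04 2.3439e-04
  E         0.002823    0.09358    0.02133    0.01262
  solve Keq expr → x = 2.3439e-04; check Q = 0.006309
Then remove 0.01797 M of G.
Step 3:
                   C          G          A          X
  I         0.002823    0.07561    0.02133    0.01262
  C       -4.5780e-04 4.5780e-04 4.5780e-04 2.2890e-04
  E         0.002365    0.07607    0.02179    0.01285
  solve Keq expr → x = 2.2890e-04; check Q = 0.006309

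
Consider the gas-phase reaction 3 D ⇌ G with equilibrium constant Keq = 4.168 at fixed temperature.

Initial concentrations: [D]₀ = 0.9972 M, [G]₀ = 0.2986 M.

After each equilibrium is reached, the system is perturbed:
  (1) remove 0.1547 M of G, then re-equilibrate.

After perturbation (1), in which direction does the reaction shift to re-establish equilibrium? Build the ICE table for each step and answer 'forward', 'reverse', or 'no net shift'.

Direction: forward

Q₀ = 0.3011 vs Keq = 4.168 ⇒ Q<K, forward
Step 1:
                   D          G
  init        0.9972     0.2986
  Δ          -0.5141     0.1714
  eq          0.4831       0.47
  solve Keq expr → x = 0.1714; check Q = 4.168
Then remove 0.1547 M of G.
Step 2:
                   D          G
  init        0.4831     0.3153
  Δ         -0.05251     0.0175
  eq          0.4306     0.3328
  solve Keq expr → x = 0.0175; check Q = 4.168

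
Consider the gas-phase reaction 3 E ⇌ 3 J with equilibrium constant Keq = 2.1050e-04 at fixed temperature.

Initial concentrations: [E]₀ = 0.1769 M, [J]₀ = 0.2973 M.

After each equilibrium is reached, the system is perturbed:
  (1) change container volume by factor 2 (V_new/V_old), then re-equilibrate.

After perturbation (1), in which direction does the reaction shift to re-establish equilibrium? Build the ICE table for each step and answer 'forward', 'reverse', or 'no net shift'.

Direction: no net shift

Q₀ = 4.747 vs Keq = 2.1050e-04 ⇒ Q>K, reverse
Step 1:
                   E          J
  Initial     0.1769     0.2973
  Change      0.2707    -0.2707
  Equil       0.4476    0.02662
  solve Keq expr → x = -0.09023; check Q = 2.1050e-04
Then change container volume by factor 2 (V_new/V_old).
Step 2:
                   E          J
  Initial     0.2238    0.01331
  Change           0          0
  Equil       0.2238    0.01331
  solve Keq expr → x = 0; check Q = 2.1050e-04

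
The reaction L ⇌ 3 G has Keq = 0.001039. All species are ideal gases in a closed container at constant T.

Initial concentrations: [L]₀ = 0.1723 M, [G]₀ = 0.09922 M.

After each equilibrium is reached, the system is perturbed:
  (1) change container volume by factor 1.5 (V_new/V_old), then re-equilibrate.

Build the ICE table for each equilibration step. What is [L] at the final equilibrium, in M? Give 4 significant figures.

[L]_eq = 0.1203 M

Q₀ = 0.005669 vs Keq = 0.001039 ⇒ Q>K, reverse
Step 1:
                    L           G
  init         0.1723     0.09922
  Δ            0.0138    -0.04139
  eq           0.1861     0.05783
  solve Keq expr → x = -0.0138; check Q = 0.001039
Then change container volume by factor 1.5 (V_new/V_old).
Step 2:
                    L           G
  init         0.1241     0.03855
  Δ         -0.003814     0.01144
  eq           0.1203     0.04999
  solve Keq expr → x = 0.003814; check Q = 0.001039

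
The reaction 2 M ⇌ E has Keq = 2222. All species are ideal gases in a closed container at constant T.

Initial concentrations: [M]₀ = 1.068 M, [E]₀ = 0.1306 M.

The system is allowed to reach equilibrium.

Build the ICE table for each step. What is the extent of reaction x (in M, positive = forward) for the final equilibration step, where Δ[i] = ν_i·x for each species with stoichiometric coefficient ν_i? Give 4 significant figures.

x = 0.5254 M

Q₀ = 0.1145 vs Keq = 2222 ⇒ Q<K, forward
Step 1:
                   M          E
  init         1.068     0.1306
  Δ           -1.051     0.5254
  eq         0.01718      0.656
  solve Keq expr → x = 0.5254; check Q = 2222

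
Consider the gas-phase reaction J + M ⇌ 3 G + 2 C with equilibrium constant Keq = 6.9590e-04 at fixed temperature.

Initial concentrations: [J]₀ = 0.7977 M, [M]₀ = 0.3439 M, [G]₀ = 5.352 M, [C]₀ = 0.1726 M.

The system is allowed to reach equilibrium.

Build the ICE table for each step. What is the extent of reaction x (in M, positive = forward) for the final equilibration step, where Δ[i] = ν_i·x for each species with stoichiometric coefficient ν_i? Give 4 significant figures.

x = -0.08559 M

Q₀ = 16.65 vs Keq = 6.9590e-04 ⇒ Q>K, reverse
Step 1:
                    J           M           G           C
  I            0.7977      0.3439       5.352      0.1726
  C           0.08559     0.08559     -0.2568     -0.1712
  E            0.8833      0.4295       5.095    0.001413
  solve Keq expr → x = -0.08559; check Q = 6.9590e-04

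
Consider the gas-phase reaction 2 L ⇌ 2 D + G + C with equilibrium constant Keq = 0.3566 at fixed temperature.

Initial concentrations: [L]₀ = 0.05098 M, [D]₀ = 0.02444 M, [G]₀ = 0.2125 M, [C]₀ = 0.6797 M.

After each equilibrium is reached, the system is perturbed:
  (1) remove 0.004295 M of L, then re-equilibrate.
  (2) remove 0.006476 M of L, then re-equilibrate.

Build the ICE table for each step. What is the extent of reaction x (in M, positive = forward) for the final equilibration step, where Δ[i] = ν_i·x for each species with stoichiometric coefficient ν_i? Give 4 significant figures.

x = -0.001913 M

Q₀ = 0.0332 vs Keq = 0.3566 ⇒ Q<K, forward
Step 1:
                   L          D          G          C
  init       0.05098    0.02444     0.2125     0.6797
  Δ         -0.02107    0.02107    0.01054    0.01054
  eq         0.02991    0.04551      0.223     0.6902
  solve Keq expr → x = 0.01054; check Q = 0.3566
Then remove 0.004295 M of L.
Step 2:
                   L          D          G          C
  init       0.02561    0.04551      0.223     0.6902
  Δ         0.002528  -0.002528  -0.001264  -0.001264
  eq         0.02814    0.04299     0.2218      0.689
  solve Keq expr → x = -0.001264; check Q = 0.3566
Then remove 0.006476 M of L.
Step 3:
                   L          D          G          C
  init       0.02166    0.04299     0.2218      0.689
  Δ         0.003826  -0.003826  -0.001913  -0.001913
  eq         0.02549    0.03916     0.2199     0.6871
  solve Keq expr → x = -0.001913; check Q = 0.3566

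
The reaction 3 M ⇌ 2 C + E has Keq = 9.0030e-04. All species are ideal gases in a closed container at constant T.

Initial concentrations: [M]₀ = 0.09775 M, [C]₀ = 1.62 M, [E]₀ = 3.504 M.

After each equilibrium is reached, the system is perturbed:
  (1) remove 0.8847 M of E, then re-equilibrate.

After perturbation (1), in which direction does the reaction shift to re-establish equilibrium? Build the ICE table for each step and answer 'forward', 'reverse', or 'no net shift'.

Direction: forward

Q₀ = 9846 vs Keq = 9.0030e-04 ⇒ Q>K, reverse
Step 1:
                   M          C          E
  init       0.09775       1.62      3.504
  Δ            2.327     -1.551    -0.7757
  eq           2.425    0.06859      2.728
  solve Keq expr → x = -0.7757; check Q = 9.0030e-04
Then remove 0.8847 M of E.
Step 2:
                   M          C          E
  init         2.425    0.06859      1.844
  Δ         -0.02047    0.01364   0.006822
  eq           2.404    0.08224       1.85
  solve Keq expr → x = 0.006822; check Q = 9.0030e-04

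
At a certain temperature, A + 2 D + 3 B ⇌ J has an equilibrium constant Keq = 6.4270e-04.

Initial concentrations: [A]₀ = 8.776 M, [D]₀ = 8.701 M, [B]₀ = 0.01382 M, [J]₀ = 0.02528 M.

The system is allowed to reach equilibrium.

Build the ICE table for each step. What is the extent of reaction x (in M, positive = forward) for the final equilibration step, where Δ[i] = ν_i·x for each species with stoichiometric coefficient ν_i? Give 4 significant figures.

Q₀ = 14.42 vs Keq = 6.4270e-04 ⇒ Q>K, reverse
Step 1:
                  A         D         B         J
  Initial     8.776     8.701   0.01382   0.02528
  Change    0.02498   0.04995   0.07493  -0.02498
  Equil       8.801     8.751   0.08875 3.0282e-04
  solve Keq expr → x = -0.02498; check Q = 6.4270e-04

x = -0.02498 M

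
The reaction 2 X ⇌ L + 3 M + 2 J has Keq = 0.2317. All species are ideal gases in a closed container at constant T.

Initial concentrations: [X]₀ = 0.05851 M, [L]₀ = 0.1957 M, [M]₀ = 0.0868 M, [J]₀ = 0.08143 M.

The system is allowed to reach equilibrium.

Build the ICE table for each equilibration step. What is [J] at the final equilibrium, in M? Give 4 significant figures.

[J]_eq = 0.1316 M

Q₀ = 2.4789e-04 vs Keq = 0.2317 ⇒ Q<K, forward
Step 1:
                  X         L         M         J
  I         0.05851    0.1957    0.0868   0.08143
  C        -0.05014   0.02507    0.0752   0.05014
  E        0.008374    0.2208     0.162    0.1316
  solve Keq expr → x = 0.02507; check Q = 0.2317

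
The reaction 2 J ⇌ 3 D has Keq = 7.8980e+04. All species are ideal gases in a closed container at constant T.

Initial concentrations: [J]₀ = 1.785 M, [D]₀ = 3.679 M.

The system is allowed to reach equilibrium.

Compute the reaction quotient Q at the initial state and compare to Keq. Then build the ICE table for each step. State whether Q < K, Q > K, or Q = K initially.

Q₀ = 15.63; Q < K (proceeds forward)

Q₀ = 15.63 vs Keq = 7.8980e+04 ⇒ Q<K, forward
Step 1:
                   J          D
  init         1.785      3.679
  Δ           -1.729      2.594
  eq          0.0559      6.273
  solve Keq expr → x = 0.8645; check Q = 7.8980e+04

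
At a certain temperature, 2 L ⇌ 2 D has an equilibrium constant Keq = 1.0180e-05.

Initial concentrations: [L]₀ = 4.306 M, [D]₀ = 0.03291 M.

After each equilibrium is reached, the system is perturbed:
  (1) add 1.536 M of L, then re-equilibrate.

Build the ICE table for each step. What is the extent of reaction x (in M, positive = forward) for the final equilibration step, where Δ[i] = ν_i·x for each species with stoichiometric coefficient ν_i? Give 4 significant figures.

x = 0.002443 M

Q₀ = 5.8413e-05 vs Keq = 1.0180e-05 ⇒ Q>K, reverse
Step 1:
                   L          D
  init         4.306    0.03291
  Δ          0.01911   -0.01911
  eq           4.325     0.0138
  solve Keq expr → x = -0.009555; check Q = 1.0180e-05
Then add 1.536 M of L.
Step 2:
                   L          D
  init         5.861     0.0138
  Δ        -0.004885   0.004885
  eq           5.856    0.01868
  solve Keq expr → x = 0.002443; check Q = 1.0180e-05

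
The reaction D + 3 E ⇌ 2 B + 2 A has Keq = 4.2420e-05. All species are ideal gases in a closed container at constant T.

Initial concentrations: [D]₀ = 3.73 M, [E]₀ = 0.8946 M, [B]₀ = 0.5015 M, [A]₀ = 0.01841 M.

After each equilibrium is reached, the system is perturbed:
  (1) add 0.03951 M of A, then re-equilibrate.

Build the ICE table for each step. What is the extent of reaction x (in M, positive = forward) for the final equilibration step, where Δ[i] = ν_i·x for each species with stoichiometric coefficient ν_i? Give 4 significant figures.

x = -0.01789 M

Q₀ = 3.1919e-05 vs Keq = 4.2420e-05 ⇒ Q<K, forward
Step 1:
                   D          E          B          A
  init          3.73     0.8946     0.5015    0.01841
  Δ        -0.001283  -0.003848   0.002566   0.002566
  eq           3.729     0.8908     0.5041    0.02098
  solve Keq expr → x = 0.001283; check Q = 4.2420e-05
Then add 0.03951 M of A.
Step 2:
                   D          E          B          A
  init         3.729     0.8908     0.5041    0.06049
  Δ          0.01789    0.05367   -0.03578   -0.03578
  eq           3.747     0.9444     0.4683    0.02471
  solve Keq expr → x = -0.01789; check Q = 4.2420e-05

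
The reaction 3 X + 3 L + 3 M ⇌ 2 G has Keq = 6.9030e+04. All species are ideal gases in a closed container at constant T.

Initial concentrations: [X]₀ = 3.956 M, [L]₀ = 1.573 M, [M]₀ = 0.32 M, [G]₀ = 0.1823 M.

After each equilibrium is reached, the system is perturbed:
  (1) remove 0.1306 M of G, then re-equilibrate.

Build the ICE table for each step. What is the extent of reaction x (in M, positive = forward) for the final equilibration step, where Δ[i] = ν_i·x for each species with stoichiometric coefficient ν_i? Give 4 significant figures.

Q₀ = 0.004209 vs Keq = 6.9030e+04 ⇒ Q<K, forward
Step 1:
                  X         L         M         G
  Initial     3.956     1.573      0.32    0.1823
  Change    -0.3171   -0.3171   -0.3171    0.2114
  Equil       3.639     1.256  0.002866    0.3937
  solve Keq expr → x = 0.1057; check Q = 6.9030e+04
Then remove 0.1306 M of G.
Step 2:
                  X         L         M         G
  Initial     3.639     1.256  0.002866    0.2631
  Change  -6.7110e-04 -6.7110e-04 -6.7110e-04 4.4740e-04
  Equil       3.638     1.255  0.002194    0.2636
  solve Keq expr → x = 2.2370e-04; check Q = 6.9030e+04

x = 2.2370e-04 M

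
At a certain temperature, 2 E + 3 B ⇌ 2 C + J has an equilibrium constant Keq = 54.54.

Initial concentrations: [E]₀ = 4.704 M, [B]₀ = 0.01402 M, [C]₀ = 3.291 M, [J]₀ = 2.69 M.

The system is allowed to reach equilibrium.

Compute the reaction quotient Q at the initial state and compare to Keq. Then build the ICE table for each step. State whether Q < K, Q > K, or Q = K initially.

Q₀ = 4.7778e+05 vs Keq = 54.54 ⇒ Q>K, reverse
Step 1:
                  E         B         C         J
  Initial     4.704   0.01402     3.291      2.69
  Change     0.1703    0.2555   -0.1703  -0.08516
  Equil       4.874    0.2695     3.121     2.605
  solve Keq expr → x = -0.08516; check Q = 54.54

Q₀ = 4.7778e+05; Q > K (proceeds reverse)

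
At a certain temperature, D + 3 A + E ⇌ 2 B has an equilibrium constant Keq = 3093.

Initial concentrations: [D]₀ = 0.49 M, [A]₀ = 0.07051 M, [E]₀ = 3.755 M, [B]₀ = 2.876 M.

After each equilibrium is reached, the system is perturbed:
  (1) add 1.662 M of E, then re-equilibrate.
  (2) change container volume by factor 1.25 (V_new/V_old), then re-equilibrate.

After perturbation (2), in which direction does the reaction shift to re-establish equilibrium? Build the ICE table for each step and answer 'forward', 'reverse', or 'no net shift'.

Direction: reverse

Q₀ = 1.2824e+04 vs Keq = 3093 ⇒ Q>K, reverse
Step 1:
                    D           A           E           B
  Initial        0.49     0.07051       3.755       2.876
  Change      0.01363     0.04089     0.01363    -0.02726
  Equil        0.5036      0.1114       3.769       2.849
  solve Keq expr → x = -0.01363; check Q = 3093
Then add 1.662 M of E.
Step 2:
                    D           A           E           B
  Initial      0.5036      0.1114       5.431       2.849
  Change    -0.004096    -0.01229   -0.004096    0.008193
  Equil        0.4995     0.09911       5.427       2.857
  solve Keq expr → x = 0.004096; check Q = 3093
Then change container volume by factor 1.25 (V_new/V_old).
Step 3:
                    D           A           E           B
  Initial      0.3996     0.07929       4.341       2.286
  Change     0.006299      0.0189    0.006299     -0.0126
  Equil        0.4059     0.09818       4.348       2.273
  solve Keq expr → x = -0.006299; check Q = 3093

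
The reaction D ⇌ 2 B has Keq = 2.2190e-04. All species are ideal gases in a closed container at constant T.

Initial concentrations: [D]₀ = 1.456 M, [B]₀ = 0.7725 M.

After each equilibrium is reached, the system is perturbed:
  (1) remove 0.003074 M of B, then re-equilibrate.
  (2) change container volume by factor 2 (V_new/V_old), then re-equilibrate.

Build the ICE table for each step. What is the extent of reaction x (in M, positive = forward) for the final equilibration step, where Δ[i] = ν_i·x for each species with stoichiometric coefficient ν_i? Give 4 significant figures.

x = 0.002079 M

Q₀ = 0.4099 vs Keq = 2.2190e-04 ⇒ Q>K, reverse
Step 1:
                  D         B
  init        1.456    0.7725
  Δ          0.3762   -0.7523
  eq          1.832   0.02016
  solve Keq expr → x = -0.3762; check Q = 2.2190e-04
Then remove 0.003074 M of B.
Step 2:
                  D         B
  init        1.832   0.01709
  Δ       -0.001533  0.003066
  eq          1.831   0.02015
  solve Keq expr → x = 0.001533; check Q = 2.2190e-04
Then change container volume by factor 2 (V_new/V_old).
Step 3:
                  D         B
  init       0.9153   0.01008
  Δ       -0.002079  0.004158
  eq         0.9132   0.01424
  solve Keq expr → x = 0.002079; check Q = 2.2190e-04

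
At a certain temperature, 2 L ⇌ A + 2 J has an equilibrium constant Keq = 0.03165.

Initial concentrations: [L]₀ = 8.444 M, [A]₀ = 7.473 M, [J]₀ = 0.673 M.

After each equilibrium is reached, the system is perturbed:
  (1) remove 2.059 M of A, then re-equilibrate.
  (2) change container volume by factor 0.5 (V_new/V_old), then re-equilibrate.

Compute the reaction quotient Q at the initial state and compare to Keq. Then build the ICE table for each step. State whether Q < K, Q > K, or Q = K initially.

Q₀ = 0.04747; Q > K (proceeds reverse)

Q₀ = 0.04747 vs Keq = 0.03165 ⇒ Q>K, reverse
Step 1:
                   L          A          J
  init         8.444      7.473      0.673
  Δ           0.1139   -0.05696    -0.1139
  eq           8.558      7.416     0.5591
  solve Keq expr → x = -0.05696; check Q = 0.03165
Then remove 2.059 M of A.
Step 2:
                   L          A          J
  init         8.558      5.357     0.5591
  Δ         -0.08918    0.04459    0.08918
  eq           8.469      5.402     0.6483
  solve Keq expr → x = 0.04459; check Q = 0.03165
Then change container volume by factor 0.5 (V_new/V_old).
Step 3:
                   L          A          J
  init         16.94       10.8      1.297
  Δ           0.3529    -0.1764    -0.3529
  eq           17.29      10.63     0.9436
  solve Keq expr → x = -0.1764; check Q = 0.03165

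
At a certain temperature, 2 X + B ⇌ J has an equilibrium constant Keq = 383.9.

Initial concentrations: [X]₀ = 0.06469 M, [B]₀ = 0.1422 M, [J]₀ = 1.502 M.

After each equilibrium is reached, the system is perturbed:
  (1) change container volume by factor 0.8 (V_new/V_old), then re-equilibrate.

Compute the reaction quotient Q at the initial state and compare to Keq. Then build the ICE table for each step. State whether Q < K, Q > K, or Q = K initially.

Q₀ = 2524 vs Keq = 383.9 ⇒ Q>K, reverse
Step 1:
                    X           B           J
  Initial     0.06469      0.1422       1.502
  Change      0.07991     0.03995    -0.03995
  Equil        0.1446      0.1822       1.462
  solve Keq expr → x = -0.03995; check Q = 383.9
Then change container volume by factor 0.8 (V_new/V_old).
Step 2:
                    X           B           J
  Initial      0.1807      0.2277       1.828
  Change     -0.03044    -0.01522     0.01522
  Equil        0.1503      0.2125       1.843
  solve Keq expr → x = 0.01522; check Q = 383.9

Q₀ = 2524; Q > K (proceeds reverse)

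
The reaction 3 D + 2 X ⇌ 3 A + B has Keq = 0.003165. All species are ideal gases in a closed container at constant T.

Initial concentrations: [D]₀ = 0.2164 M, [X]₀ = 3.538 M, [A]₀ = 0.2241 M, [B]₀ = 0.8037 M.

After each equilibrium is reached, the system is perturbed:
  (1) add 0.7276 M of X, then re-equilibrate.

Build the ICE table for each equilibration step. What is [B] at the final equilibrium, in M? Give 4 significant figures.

[B]_eq = 0.7728 M

Q₀ = 0.07131 vs Keq = 0.003165 ⇒ Q>K, reverse
Step 1:
                   D          X          A          B
  Initial     0.2164      3.538     0.2241     0.8037
  Change      0.1035    0.06902    -0.1035   -0.03451
  Equil       0.3199      3.607     0.1206     0.7692
  solve Keq expr → x = -0.03451; check Q = 0.003165
Then add 0.7276 M of X.
Step 2:
                   D          X          A          B
  Initial     0.3199      4.335     0.1206     0.7692
  Change    -0.01077  -0.007183    0.01077   0.003591
  Equil       0.3092      4.327     0.1313     0.7728
  solve Keq expr → x = 0.003591; check Q = 0.003165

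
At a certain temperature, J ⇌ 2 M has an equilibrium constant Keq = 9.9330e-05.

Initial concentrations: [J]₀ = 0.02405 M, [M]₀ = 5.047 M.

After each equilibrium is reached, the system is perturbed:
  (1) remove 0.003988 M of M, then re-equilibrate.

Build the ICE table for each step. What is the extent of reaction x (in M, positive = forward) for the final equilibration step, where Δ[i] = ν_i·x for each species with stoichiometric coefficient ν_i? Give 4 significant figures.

x = 0.001991 M

Q₀ = 1059 vs Keq = 9.9330e-05 ⇒ Q>K, reverse
Step 1:
                  J         M
  Initial   0.02405     5.047
  Change      2.516    -5.031
  Equil        2.54   0.01588
  solve Keq expr → x = -2.516; check Q = 9.9330e-05
Then remove 0.003988 M of M.
Step 2:
                  J         M
  Initial      2.54   0.01189
  Change  -0.001991  0.003982
  Equil       2.538   0.01588
  solve Keq expr → x = 0.001991; check Q = 9.9330e-05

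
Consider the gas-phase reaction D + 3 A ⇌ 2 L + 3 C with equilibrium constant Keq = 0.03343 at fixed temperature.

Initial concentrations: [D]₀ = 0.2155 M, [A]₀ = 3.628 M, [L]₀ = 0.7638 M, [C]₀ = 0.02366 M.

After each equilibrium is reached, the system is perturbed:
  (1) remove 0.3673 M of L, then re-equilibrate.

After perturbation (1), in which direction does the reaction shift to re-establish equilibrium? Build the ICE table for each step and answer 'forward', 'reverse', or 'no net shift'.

Direction: forward

Q₀ = 7.5085e-07 vs Keq = 0.03343 ⇒ Q<K, forward
Step 1:
                  D         A         L         C
  init       0.2155     3.628    0.7638   0.02366
  Δ         -0.1367   -0.4101    0.2734    0.4101
  eq        0.07881     3.218     1.037    0.4337
  solve Keq expr → x = 0.1367; check Q = 0.03343
Then remove 0.3673 M of L.
Step 2:
                  D         A         L         C
  init      0.07881     3.218    0.6699    0.4337
  Δ        -0.02047   -0.0614   0.04093    0.0614
  eq        0.05834     3.157    0.7108    0.4951
  solve Keq expr → x = 0.02047; check Q = 0.03343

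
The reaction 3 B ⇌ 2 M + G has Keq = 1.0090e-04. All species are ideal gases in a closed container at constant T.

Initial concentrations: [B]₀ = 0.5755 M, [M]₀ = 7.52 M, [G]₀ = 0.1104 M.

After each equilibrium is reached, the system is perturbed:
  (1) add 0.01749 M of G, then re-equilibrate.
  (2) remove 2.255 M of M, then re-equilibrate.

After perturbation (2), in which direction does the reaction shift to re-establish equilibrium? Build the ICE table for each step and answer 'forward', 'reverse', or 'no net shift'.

Direction: forward

Q₀ = 32.75 vs Keq = 1.0090e-04 ⇒ Q>K, reverse
Step 1:
                   B          M          G
  I           0.5755       7.52     0.1104
  C           0.3312    -0.2208    -0.1104
  E           0.9067      7.299 1.4116e-06
  solve Keq expr → x = -0.1104; check Q = 1.0090e-04
Then add 0.01749 M of G.
Step 2:
                   B          M          G
  I           0.9067      7.299    0.01749
  C          0.05247   -0.03498   -0.01749
  E           0.9592      7.264 1.6873e-06
  solve Keq expr → x = -0.01749; check Q = 1.0090e-04
Then remove 2.255 M of M.
Step 3:
                   B          M          G
  I           0.9592      5.009 1.6873e-06
  C       -5.5830e-06 3.7220e-06 1.8610e-06
  E           0.9592      5.009 3.5483e-06
  solve Keq expr → x = 1.8610e-06; check Q = 1.0090e-04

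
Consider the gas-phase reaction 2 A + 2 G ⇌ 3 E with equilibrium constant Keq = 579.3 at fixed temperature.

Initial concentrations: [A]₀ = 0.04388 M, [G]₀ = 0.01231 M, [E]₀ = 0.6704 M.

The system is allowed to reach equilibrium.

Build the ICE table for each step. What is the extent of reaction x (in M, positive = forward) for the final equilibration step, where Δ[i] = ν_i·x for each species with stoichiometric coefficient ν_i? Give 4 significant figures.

x = -0.04913 M

Q₀ = 1.0326e+06 vs Keq = 579.3 ⇒ Q>K, reverse
Step 1:
                    A           G           E
  init        0.04388     0.01231      0.6704
  Δ           0.09826     0.09826     -0.1474
  eq           0.1421      0.1106       0.523
  solve Keq expr → x = -0.04913; check Q = 579.3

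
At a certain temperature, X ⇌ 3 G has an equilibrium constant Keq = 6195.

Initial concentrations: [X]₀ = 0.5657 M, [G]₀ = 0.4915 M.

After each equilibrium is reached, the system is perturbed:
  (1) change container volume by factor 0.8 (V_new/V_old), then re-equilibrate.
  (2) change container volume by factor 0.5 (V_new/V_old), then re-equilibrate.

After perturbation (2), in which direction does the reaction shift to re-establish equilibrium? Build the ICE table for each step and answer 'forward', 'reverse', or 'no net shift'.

Q₀ = 0.2099 vs Keq = 6195 ⇒ Q<K, forward
Step 1:
                  X         G
  Initial    0.5657    0.4915
  Change     -0.564     1.692
  Equil    0.001681     2.184
  solve Keq expr → x = 0.564; check Q = 6195
Then change container volume by factor 0.8 (V_new/V_old).
Step 2:
                  X         G
  Initial  0.002101     2.729
  Change   0.001169 -0.003507
  Equil     0.00327     2.726
  solve Keq expr → x = -0.001169; check Q = 6195
Then change container volume by factor 0.5 (V_new/V_old).
Step 3:
                  X         G
  Initial  0.006539     5.452
  Change    0.01881  -0.05644
  Equil     0.02535     5.395
  solve Keq expr → x = -0.01881; check Q = 6195

Direction: reverse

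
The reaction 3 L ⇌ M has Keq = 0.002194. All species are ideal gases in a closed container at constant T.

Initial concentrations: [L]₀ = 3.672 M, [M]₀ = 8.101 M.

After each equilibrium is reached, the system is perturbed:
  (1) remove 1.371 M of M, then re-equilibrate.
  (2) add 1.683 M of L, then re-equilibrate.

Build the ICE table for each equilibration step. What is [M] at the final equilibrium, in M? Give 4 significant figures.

[M]_eq = 4.333 M

Q₀ = 0.1636 vs Keq = 0.002194 ⇒ Q>K, reverse
Step 1:
                   L          M
  init         3.672      8.101
  Δ            9.446     -3.149
  eq           13.12      4.952
  solve Keq expr → x = -3.149; check Q = 0.002194
Then remove 1.371 M of M.
Step 2:
                   L          M
  init         13.12      3.581
  Δ          -0.9917     0.3306
  eq           12.13      3.912
  solve Keq expr → x = 0.3306; check Q = 0.002194
Then add 1.683 M of L.
Step 3:
                   L          M
  init         13.81      3.912
  Δ           -1.263     0.4209
  eq           12.55      4.333
  solve Keq expr → x = 0.4209; check Q = 0.002194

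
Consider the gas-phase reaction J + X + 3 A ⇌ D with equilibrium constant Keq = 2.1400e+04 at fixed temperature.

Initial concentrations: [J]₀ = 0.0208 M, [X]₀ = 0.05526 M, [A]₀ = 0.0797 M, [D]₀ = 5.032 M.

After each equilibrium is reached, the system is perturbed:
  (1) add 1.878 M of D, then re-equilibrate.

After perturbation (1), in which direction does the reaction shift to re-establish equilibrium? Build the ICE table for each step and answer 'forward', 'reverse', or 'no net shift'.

Direction: reverse

Q₀ = 8.6475e+06 vs Keq = 2.1400e+04 ⇒ Q>K, reverse
Step 1:
                   J          X          A          D
  Initial     0.0208    0.05526     0.0797      5.032
  Change     0.06656    0.06656     0.1997   -0.06656
  Equil      0.08736     0.1218     0.2794      4.965
  solve Keq expr → x = -0.06656; check Q = 2.1400e+04
Then add 1.878 M of D.
Step 2:
                   J          X          A          D
  Initial    0.08736     0.1218     0.2794      6.843
  Change     0.00637    0.00637    0.01911   -0.00637
  Equil      0.09373     0.1282     0.2985      6.837
  solve Keq expr → x = -0.00637; check Q = 2.1400e+04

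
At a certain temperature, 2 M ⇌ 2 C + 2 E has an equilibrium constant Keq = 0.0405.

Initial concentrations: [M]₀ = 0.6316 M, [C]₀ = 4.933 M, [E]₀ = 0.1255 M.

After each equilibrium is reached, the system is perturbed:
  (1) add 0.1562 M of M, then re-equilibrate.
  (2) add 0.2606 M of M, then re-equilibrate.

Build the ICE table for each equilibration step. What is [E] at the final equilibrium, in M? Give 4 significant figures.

Q₀ = 0.9608 vs Keq = 0.0405 ⇒ Q>K, reverse
Step 1:
                  M         C         E
  Initial    0.6316     4.933    0.1255
  Change    0.09526  -0.09526  -0.09526
  Equil      0.7269     4.838   0.03024
  solve Keq expr → x = -0.04763; check Q = 0.0405
Then add 0.1562 M of M.
Step 2:
                  M         C         E
  Initial    0.8831     4.838   0.03024
  Change  -0.006194  0.006194  0.006194
  Equil      0.8769     4.844   0.03643
  solve Keq expr → x = 0.003097; check Q = 0.0405
Then add 0.2606 M of M.
Step 3:
                  M         C         E
  Initial     1.137     4.844   0.03643
  Change    -0.0103    0.0103    0.0103
  Equil       1.127     4.854   0.04673
  solve Keq expr → x = 0.00515; check Q = 0.0405

[E]_eq = 0.04673 M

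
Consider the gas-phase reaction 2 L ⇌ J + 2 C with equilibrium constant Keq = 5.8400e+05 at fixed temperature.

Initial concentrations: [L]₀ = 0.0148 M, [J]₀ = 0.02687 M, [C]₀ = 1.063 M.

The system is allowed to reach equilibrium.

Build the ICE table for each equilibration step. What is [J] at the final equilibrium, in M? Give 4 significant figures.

[J]_eq = 0.03414 M

Q₀ = 138.6 vs Keq = 5.8400e+05 ⇒ Q<K, forward
Step 1:
                    L           J           C
  Initial      0.0148     0.02687       1.063
  Change     -0.01454     0.00727     0.01454
  Equil    2.6053e-04     0.03414       1.078
  solve Keq expr → x = 0.00727; check Q = 5.8400e+05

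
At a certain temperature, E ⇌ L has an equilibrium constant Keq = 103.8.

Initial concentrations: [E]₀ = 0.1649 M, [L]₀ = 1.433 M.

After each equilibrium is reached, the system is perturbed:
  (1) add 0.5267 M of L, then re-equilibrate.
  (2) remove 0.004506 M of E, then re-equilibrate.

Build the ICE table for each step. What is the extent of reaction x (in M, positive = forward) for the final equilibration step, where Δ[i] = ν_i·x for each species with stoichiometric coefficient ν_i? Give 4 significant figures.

x = -0.004463 M

Q₀ = 8.69 vs Keq = 103.8 ⇒ Q<K, forward
Step 1:
                   E          L
  init        0.1649      1.433
  Δ          -0.1497     0.1497
  eq         0.01525      1.583
  solve Keq expr → x = 0.1497; check Q = 103.8
Then add 0.5267 M of L.
Step 2:
                   E          L
  init       0.01525      2.109
  Δ         0.005026  -0.005026
  eq         0.02027      2.104
  solve Keq expr → x = -0.005026; check Q = 103.8
Then remove 0.004506 M of E.
Step 3:
                   E          L
  init       0.01577      2.104
  Δ         0.004463  -0.004463
  eq         0.02023        2.1
  solve Keq expr → x = -0.004463; check Q = 103.8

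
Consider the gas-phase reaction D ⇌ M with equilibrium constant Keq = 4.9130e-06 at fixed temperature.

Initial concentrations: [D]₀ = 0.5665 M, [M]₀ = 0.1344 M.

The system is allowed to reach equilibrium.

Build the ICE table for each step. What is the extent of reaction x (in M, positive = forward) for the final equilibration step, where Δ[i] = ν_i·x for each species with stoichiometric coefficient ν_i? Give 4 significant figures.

x = -0.1344 M

Q₀ = 0.2372 vs Keq = 4.9130e-06 ⇒ Q>K, reverse
Step 1:
                   D          M
  Initial     0.5665     0.1344
  Change      0.1344    -0.1344
  Equil       0.7009 3.4435e-06
  solve Keq expr → x = -0.1344; check Q = 4.9130e-06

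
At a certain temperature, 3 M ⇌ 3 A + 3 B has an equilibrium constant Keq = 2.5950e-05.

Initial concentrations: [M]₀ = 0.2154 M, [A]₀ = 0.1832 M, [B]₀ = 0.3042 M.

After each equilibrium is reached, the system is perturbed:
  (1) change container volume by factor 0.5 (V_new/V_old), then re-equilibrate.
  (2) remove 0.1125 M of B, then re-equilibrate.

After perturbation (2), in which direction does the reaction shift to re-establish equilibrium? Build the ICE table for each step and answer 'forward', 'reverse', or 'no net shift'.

Direction: forward

Q₀ = 0.01732 vs Keq = 2.5950e-05 ⇒ Q>K, reverse
Step 1:
                  M         A         B
  Initial    0.2154    0.1832    0.3042
  Change     0.1263   -0.1263   -0.1263
  Equil      0.3417   0.05688    0.1779
  solve Keq expr → x = -0.04211; check Q = 2.5950e-05
Then change container volume by factor 0.5 (V_new/V_old).
Step 2:
                  M         A         B
  Initial    0.6834    0.1138    0.3558
  Change    0.04451  -0.04451  -0.04451
  Equil       0.728   0.06924    0.3112
  solve Keq expr → x = -0.01484; check Q = 2.5950e-05
Then remove 0.1125 M of B.
Step 3:
                  M         A         B
  Initial     0.728   0.06924    0.1987
  Change   -0.02421   0.02421   0.02421
  Equil      0.7037   0.09345     0.223
  solve Keq expr → x = 0.008069; check Q = 2.5950e-05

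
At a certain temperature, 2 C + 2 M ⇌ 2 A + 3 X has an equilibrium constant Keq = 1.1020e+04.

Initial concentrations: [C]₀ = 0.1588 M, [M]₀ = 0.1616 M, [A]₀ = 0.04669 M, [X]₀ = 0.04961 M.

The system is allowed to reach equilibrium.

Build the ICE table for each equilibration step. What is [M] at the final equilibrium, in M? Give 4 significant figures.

Q₀ = 4.0418e-04 vs Keq = 1.1020e+04 ⇒ Q<K, forward
Step 1:
                   C          M          A          X
  Initial     0.1588     0.1616    0.04669    0.04961
  Change     -0.1443    -0.1443     0.1443     0.2165
  Equil      0.01447    0.01727      0.191     0.2661
  solve Keq expr → x = 0.07217; check Q = 1.1020e+04

[M]_eq = 0.01727 M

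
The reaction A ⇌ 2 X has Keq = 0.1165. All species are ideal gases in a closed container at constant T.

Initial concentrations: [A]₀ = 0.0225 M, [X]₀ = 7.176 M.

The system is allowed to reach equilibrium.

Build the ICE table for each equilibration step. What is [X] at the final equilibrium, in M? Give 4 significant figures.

Q₀ = 2289 vs Keq = 0.1165 ⇒ Q>K, reverse
Step 1:
                  A         X
  I          0.0225     7.176
  C           3.278    -6.556
  E             3.3    0.6201
  solve Keq expr → x = -3.278; check Q = 0.1165

[X]_eq = 0.6201 M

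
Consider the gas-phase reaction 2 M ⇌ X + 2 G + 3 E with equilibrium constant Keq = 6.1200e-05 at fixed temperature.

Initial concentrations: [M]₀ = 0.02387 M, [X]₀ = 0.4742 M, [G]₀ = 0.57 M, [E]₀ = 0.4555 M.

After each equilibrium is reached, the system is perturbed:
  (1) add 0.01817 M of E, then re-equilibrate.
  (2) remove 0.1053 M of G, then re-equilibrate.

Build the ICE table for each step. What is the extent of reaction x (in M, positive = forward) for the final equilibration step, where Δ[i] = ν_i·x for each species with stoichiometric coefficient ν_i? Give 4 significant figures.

Q₀ = 25.55 vs Keq = 6.1200e-05 ⇒ Q>K, reverse
Step 1:
                    M           X           G           E
  I           0.02387      0.4742        0.57      0.4555
  C            0.2671     -0.1335     -0.2671     -0.4006
  E            0.2909      0.3407      0.3029     0.05492
  solve Keq expr → x = -0.1335; check Q = 6.1200e-05
Then add 0.01817 M of E.
Step 2:
                    M           X           G           E
  I            0.2909      0.3407      0.3029     0.07309
  C            0.0102   -0.005102     -0.0102     -0.0153
  E            0.3011      0.3356      0.2927     0.05779
  solve Keq expr → x = -0.005102; check Q = 6.1200e-05
Then remove 0.1053 M of G.
Step 3:
                    M           X           G           E
  I            0.3011      0.3356      0.1874     0.05779
  C          -0.01016    0.005081     0.01016     0.01524
  E             0.291      0.3407      0.1976     0.07303
  solve Keq expr → x = 0.005081; check Q = 6.1200e-05

x = 0.005081 M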